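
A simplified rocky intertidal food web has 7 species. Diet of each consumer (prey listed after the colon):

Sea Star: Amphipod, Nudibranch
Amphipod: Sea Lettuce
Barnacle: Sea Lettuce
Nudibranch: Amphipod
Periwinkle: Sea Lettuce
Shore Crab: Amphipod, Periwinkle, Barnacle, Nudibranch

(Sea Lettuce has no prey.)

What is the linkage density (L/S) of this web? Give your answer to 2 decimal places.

There are L = 10 links among S = 7 species.
L/S = 10/7 = 1.4286 ≈ 1.43.

L/S = 1.43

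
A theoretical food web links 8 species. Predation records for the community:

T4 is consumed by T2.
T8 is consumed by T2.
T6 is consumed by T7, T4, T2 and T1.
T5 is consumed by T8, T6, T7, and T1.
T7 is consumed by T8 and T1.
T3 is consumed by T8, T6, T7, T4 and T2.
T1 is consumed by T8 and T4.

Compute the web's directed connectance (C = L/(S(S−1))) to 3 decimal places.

C = 0.339

The web has S = 8 species and L = 19 feeding links.
C = L / (S(S−1)) = 19 / 56 = 0.3393 ≈ 0.339.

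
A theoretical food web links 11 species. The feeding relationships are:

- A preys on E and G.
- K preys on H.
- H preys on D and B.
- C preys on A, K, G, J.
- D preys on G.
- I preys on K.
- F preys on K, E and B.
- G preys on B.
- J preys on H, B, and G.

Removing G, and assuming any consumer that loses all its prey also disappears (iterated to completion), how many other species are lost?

Remove G.
Round 1: D (all prey gone) → extinct.
No further losses. Total secondary extinctions: 1.

1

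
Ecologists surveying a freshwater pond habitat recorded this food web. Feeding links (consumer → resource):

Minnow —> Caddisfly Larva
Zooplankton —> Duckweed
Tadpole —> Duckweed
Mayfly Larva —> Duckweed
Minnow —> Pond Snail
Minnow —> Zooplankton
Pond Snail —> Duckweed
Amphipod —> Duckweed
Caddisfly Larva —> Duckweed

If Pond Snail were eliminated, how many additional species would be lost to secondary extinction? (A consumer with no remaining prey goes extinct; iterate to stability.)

0

Remove Pond Snail.
Every predator of it retains at least one other prey: Minnow still has Caddisfly Larva, Zooplankton.
No consumer loses all prey, so no secondary extinctions occur.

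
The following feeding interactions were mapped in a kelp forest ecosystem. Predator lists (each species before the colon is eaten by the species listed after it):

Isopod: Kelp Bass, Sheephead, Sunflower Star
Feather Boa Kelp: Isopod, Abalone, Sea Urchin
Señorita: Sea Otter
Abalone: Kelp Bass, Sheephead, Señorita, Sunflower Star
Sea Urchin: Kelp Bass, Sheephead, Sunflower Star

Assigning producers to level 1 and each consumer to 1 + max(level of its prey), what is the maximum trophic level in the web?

4

Producers (level 1): Feather Boa Kelp.
Feather Boa Kelp → Abalone → Señorita → Sea Otter gives Sea Otter level 4.
No species has a prey at level 4, so no species reaches level 5.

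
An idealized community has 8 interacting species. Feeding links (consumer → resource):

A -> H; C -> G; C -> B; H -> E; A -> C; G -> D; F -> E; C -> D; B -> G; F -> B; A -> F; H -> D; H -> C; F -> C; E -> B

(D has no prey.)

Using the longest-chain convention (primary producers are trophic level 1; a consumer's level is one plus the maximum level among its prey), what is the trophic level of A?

Trophic level 6

D is a producer → level 1.
G eats D → level 2.
B eats G → level 3.
E eats B → level 4.
F eats E (level 4); other prey at levels: B 3, C 4 → level 5.
A eats F (level 5); other prey at levels: C 4, H 5 → level 6.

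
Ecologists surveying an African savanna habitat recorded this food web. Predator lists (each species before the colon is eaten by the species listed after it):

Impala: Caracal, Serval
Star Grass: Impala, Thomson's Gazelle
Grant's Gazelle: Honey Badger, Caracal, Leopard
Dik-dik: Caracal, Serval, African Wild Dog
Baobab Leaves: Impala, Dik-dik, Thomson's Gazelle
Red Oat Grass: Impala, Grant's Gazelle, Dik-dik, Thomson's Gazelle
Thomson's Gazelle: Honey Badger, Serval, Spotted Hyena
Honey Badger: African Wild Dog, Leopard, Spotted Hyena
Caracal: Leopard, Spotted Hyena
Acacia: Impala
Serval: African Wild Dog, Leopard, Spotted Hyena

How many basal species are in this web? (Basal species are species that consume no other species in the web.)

Basal species (no prey listed): Red Oat Grass, Star Grass, Acacia, Baobab Leaves.
Count: 4.

4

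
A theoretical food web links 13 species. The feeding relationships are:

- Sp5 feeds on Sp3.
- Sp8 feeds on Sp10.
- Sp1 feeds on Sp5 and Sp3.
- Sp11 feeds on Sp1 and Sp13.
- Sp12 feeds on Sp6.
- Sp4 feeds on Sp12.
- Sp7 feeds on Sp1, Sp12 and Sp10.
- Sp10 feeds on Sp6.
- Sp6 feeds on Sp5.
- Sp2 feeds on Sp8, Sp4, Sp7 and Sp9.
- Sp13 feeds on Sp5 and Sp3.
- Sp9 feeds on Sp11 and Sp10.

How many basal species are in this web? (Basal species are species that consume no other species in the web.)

1

Basal species (no prey listed): Sp3.
Count: 1.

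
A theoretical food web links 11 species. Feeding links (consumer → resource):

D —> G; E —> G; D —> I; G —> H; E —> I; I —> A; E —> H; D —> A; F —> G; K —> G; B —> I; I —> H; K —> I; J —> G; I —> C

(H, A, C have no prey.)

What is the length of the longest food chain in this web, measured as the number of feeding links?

One longest chain: H → G → E.
It has 3 species and 2 links.

2 links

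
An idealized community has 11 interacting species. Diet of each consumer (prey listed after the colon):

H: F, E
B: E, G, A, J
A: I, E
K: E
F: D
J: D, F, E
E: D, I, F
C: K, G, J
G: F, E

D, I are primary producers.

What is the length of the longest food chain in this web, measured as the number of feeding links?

One longest chain: D → F → E → K → C.
It has 5 species and 4 links.

4 links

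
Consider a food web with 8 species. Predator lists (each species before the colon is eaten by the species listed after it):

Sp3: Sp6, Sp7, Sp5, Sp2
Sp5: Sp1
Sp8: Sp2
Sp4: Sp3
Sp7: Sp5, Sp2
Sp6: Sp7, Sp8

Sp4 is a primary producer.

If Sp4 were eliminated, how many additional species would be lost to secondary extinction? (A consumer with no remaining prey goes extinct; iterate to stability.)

7

Remove Sp4.
Round 1: Sp3 (all prey gone) → extinct.
Round 2: Sp6 (all prey gone) → extinct.
Round 3: Sp7 (all prey gone), Sp8 (all prey gone) → extinct.
Round 4: Sp5 (all prey gone), Sp2 (all prey gone) → extinct.
Round 5: Sp1 (all prey gone) → extinct.
No further losses. Total secondary extinctions: 7.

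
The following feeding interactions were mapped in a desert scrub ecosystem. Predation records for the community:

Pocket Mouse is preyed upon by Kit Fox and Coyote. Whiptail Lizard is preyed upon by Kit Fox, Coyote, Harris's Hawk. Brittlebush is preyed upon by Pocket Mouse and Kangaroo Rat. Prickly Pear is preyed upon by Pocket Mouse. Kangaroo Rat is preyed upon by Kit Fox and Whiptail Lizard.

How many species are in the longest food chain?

One longest chain: Brittlebush → Kangaroo Rat → Whiptail Lizard → Kit Fox.
It has 4 species and 3 links.

4 species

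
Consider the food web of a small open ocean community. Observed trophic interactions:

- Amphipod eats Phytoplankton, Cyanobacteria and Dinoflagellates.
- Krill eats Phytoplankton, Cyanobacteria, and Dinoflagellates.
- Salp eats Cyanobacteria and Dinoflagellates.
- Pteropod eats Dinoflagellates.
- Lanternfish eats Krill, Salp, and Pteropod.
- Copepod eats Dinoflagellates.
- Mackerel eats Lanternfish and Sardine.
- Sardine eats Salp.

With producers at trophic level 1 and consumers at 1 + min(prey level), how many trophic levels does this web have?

4

Producers (level 1): Cyanobacteria, Phytoplankton, Dinoflagellates.
Following each consumer down to its lowest-level prey: Cyanobacteria → Salp → Sardine → Mackerel (levels 1 through 4).
All prey of Mackerel (Sardine 3, Lanternfish 3) are at level 3 or above, so Mackerel is at level 1 + 3 = 4.
Every consumer has at least one prey at level 3 or below, so none exceeds level 4.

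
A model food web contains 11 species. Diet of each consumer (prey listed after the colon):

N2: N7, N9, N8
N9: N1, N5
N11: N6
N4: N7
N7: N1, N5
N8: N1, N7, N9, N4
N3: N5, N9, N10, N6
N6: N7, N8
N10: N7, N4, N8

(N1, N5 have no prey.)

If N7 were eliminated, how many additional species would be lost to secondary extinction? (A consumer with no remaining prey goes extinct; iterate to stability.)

Remove N7.
Round 1: N4 (all prey gone) → extinct.
No further losses. Total secondary extinctions: 1.

1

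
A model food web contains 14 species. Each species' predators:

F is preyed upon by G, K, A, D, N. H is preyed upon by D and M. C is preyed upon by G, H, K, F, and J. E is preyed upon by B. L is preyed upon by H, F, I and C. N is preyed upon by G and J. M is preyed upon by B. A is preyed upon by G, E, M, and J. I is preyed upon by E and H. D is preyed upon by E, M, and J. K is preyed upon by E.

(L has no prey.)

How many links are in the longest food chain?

5 links

One longest chain: L → C → F → A → E → B.
It has 6 species and 5 links.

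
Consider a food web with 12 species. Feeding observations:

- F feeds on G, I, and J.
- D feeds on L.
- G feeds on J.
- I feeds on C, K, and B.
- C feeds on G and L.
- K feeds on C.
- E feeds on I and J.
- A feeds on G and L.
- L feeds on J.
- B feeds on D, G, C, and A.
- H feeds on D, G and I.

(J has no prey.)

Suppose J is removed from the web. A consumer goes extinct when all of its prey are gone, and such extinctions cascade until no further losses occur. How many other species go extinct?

11

Remove J.
Round 1: L (all prey gone), G (all prey gone) → extinct.
Round 2: C (all prey gone), A (all prey gone), D (all prey gone) → extinct.
Round 3: K (all prey gone), B (all prey gone) → extinct.
Round 4: I (all prey gone) → extinct.
Round 5: E (all prey gone), H (all prey gone), F (all prey gone) → extinct.
No further losses. Total secondary extinctions: 11.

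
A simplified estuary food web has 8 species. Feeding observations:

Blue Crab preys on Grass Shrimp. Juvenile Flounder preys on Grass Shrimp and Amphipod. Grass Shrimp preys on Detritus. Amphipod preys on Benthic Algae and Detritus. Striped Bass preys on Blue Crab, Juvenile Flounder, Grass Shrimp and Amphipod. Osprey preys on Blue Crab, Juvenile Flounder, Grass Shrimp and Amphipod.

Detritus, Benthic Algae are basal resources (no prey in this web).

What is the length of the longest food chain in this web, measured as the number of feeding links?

3 links

One longest chain: Detritus → Amphipod → Juvenile Flounder → Striped Bass.
It has 4 species and 3 links.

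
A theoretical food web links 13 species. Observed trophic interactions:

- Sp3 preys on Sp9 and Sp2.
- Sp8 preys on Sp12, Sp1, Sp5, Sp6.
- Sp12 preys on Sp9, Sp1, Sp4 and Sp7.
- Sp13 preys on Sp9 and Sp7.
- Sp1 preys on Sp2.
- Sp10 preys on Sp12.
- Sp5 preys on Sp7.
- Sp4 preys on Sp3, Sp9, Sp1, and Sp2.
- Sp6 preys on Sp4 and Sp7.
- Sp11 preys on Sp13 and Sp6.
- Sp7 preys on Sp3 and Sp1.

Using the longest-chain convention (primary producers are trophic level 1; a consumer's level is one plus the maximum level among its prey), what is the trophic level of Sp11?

Trophic level 5

Sp2 is a producer → level 1.
Sp1 eats Sp2 → level 2.
Sp7 eats Sp1 (level 2); other prey at levels: Sp3 2 → level 3.
Sp13 eats Sp7 (level 3); other prey at levels: Sp9 1 → level 4.
Sp11 eats Sp13 (level 4); other prey at levels: Sp6 4 → level 5.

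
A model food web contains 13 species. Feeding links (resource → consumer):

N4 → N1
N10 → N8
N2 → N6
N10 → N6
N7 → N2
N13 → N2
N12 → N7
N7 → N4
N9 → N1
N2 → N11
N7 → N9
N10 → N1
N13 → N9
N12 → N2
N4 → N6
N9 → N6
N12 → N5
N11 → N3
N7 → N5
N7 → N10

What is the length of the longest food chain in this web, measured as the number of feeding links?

4 links

One longest chain: N12 → N7 → N2 → N11 → N3.
It has 5 species and 4 links.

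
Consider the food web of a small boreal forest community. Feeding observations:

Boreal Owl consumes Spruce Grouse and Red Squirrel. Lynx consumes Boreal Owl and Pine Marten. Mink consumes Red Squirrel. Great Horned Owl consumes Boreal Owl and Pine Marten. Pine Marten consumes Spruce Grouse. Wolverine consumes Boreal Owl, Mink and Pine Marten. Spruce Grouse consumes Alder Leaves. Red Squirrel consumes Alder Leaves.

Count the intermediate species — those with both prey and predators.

5

Intermediate species (has both prey and predators): Red Squirrel, Spruce Grouse, Mink, Boreal Owl, Pine Marten.
Count: 5.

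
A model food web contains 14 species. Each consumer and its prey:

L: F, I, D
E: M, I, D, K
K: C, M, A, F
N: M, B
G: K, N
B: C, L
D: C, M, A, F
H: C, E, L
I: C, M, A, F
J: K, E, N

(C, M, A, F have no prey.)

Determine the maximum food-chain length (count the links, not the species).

5 links

One longest chain: C → I → L → B → N → G.
It has 6 species and 5 links.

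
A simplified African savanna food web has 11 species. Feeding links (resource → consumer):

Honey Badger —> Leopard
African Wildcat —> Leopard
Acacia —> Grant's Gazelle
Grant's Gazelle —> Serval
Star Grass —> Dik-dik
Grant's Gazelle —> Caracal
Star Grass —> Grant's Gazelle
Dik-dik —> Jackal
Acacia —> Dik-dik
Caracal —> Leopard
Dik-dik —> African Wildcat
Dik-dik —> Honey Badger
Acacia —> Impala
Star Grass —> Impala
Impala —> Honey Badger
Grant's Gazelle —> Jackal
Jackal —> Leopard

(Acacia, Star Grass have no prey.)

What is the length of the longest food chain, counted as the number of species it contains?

4 species

One longest chain: Acacia → Dik-dik → Honey Badger → Leopard.
It has 4 species and 3 links.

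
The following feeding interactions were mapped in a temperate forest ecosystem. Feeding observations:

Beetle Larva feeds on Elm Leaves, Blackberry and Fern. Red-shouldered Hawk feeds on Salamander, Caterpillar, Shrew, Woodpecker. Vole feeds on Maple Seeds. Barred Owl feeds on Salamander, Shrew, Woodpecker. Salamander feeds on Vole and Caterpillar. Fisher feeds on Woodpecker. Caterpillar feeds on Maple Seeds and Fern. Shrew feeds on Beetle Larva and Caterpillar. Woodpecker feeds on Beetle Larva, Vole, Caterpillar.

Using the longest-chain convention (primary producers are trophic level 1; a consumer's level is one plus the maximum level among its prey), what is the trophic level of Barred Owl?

Fern is a producer → level 1.
Caterpillar eats Fern (level 1); other prey at levels: Maple Seeds 1 → level 2.
Shrew eats Caterpillar (level 2); other prey at levels: Beetle Larva 2 → level 3.
Barred Owl eats Shrew (level 3); other prey at levels: Salamander 3, Woodpecker 3 → level 4.

Trophic level 4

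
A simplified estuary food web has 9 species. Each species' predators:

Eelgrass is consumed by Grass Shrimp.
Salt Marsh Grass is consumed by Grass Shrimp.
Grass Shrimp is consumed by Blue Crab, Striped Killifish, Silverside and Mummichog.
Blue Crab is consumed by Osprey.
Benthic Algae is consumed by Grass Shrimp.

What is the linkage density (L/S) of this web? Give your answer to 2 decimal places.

There are L = 8 links among S = 9 species.
L/S = 8/9 = 0.8889 ≈ 0.89.

L/S = 0.89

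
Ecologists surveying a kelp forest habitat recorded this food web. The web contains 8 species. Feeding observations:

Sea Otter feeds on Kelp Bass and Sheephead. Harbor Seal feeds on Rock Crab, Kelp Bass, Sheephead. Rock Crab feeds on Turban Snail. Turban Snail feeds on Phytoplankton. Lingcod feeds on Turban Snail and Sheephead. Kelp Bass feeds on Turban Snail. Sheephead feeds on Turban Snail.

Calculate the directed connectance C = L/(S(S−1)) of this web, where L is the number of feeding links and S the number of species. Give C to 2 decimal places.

The web has S = 8 species and L = 11 feeding links.
C = L / (S(S−1)) = 11 / 56 = 0.1964 ≈ 0.20.

C = 0.20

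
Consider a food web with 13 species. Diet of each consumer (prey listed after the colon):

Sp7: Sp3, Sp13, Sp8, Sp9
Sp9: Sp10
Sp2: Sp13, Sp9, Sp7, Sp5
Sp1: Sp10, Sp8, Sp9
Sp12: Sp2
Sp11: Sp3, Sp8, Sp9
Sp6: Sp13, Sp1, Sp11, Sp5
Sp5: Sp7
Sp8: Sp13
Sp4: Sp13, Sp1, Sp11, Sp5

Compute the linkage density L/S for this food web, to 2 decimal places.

There are L = 26 links among S = 13 species.
L/S = 26/13 = 2.0000 ≈ 2.00.

L/S = 2.00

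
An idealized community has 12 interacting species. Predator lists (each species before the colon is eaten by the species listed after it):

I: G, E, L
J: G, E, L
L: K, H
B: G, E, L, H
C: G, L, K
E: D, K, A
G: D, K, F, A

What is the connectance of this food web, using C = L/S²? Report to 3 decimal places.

C = 0.153

The web has S = 12 species and L = 22 feeding links.
C = L / S² = 22 / 144 = 0.1528 ≈ 0.153.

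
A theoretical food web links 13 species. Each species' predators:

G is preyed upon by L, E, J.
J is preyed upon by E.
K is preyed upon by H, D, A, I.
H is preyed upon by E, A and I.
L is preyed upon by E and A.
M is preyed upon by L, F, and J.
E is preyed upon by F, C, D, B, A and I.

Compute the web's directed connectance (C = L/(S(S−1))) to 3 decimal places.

C = 0.141

The web has S = 13 species and L = 22 feeding links.
C = L / (S(S−1)) = 22 / 156 = 0.1410 ≈ 0.141.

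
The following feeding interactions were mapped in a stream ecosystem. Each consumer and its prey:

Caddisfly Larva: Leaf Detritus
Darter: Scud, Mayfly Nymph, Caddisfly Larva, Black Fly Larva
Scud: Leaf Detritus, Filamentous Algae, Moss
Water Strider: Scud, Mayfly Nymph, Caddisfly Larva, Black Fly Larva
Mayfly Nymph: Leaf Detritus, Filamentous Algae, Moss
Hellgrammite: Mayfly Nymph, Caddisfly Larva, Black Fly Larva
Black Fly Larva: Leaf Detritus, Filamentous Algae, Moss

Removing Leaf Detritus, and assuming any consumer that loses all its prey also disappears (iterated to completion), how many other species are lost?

1

Remove Leaf Detritus.
Round 1: Caddisfly Larva (all prey gone) → extinct.
No further losses. Total secondary extinctions: 1.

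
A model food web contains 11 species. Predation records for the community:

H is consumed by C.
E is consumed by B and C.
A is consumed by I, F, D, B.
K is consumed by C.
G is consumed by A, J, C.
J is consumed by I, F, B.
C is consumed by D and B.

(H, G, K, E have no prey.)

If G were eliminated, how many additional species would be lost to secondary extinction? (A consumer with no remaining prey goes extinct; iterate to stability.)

4

Remove G.
Round 1: A (all prey gone), J (all prey gone) → extinct.
Round 2: F (all prey gone), I (all prey gone) → extinct.
No further losses. Total secondary extinctions: 4.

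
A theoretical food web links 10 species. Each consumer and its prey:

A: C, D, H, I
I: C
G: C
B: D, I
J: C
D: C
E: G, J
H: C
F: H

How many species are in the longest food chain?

One longest chain: C → G → E.
It has 3 species and 2 links.

3 species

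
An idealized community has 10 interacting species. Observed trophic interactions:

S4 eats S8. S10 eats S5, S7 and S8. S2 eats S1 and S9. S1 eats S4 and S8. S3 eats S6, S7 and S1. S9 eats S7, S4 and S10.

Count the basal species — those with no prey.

Basal species (no prey listed): S5, S6, S7, S8.
Count: 4.

4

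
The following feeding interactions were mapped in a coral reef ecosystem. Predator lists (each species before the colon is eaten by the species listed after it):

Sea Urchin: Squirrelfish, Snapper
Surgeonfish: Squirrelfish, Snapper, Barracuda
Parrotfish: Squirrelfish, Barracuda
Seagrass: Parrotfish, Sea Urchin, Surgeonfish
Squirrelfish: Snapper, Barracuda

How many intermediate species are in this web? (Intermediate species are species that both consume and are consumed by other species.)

Intermediate species (has both prey and predators): Parrotfish, Sea Urchin, Surgeonfish, Squirrelfish.
Count: 4.

4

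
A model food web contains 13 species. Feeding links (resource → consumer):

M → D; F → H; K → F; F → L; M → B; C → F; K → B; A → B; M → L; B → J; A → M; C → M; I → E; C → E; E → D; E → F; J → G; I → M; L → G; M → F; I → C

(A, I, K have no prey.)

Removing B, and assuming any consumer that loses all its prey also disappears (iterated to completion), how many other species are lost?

Remove B.
Round 1: J (all prey gone) → extinct.
No further losses. Total secondary extinctions: 1.

1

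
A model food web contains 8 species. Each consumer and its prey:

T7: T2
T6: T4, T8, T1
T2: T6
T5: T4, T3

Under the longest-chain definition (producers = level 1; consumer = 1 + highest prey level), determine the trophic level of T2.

T4 is a producer → level 1.
T6 eats T4 (level 1); other prey at levels: T8 1, T1 1 → level 2.
T2 eats T6 → level 3.

Trophic level 3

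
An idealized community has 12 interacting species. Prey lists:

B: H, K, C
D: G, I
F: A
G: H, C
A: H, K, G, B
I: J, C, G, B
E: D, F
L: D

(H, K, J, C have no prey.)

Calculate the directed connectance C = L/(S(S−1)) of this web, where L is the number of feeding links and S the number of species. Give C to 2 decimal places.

The web has S = 12 species and L = 19 feeding links.
C = L / (S(S−1)) = 19 / 132 = 0.1439 ≈ 0.14.

C = 0.14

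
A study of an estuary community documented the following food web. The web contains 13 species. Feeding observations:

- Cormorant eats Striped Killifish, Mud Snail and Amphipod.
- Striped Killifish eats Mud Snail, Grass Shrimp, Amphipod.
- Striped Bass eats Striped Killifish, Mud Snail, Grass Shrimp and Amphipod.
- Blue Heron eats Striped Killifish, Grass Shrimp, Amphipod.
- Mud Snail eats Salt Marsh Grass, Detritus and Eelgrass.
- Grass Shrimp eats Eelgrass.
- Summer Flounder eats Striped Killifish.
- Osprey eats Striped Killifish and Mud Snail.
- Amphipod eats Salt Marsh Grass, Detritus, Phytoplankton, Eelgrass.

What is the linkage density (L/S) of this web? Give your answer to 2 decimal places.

L/S = 1.85

There are L = 24 links among S = 13 species.
L/S = 24/13 = 1.8462 ≈ 1.85.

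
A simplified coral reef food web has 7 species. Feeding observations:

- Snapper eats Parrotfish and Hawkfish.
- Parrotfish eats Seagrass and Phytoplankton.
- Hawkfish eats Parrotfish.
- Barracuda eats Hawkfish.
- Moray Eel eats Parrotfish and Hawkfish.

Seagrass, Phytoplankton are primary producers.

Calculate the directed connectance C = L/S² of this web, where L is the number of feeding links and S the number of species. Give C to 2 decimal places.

The web has S = 7 species and L = 8 feeding links.
C = L / S² = 8 / 49 = 0.1633 ≈ 0.16.

C = 0.16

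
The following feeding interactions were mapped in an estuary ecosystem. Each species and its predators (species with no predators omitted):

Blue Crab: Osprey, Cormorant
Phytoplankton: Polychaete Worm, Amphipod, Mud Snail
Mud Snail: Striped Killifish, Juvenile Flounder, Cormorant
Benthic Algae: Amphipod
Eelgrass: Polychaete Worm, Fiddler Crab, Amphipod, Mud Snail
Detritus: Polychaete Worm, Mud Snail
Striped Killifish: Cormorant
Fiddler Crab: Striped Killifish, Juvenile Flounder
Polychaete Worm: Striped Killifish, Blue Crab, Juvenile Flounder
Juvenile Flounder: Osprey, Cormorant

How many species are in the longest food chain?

One longest chain: Phytoplankton → Polychaete Worm → Blue Crab → Osprey.
It has 4 species and 3 links.

4 species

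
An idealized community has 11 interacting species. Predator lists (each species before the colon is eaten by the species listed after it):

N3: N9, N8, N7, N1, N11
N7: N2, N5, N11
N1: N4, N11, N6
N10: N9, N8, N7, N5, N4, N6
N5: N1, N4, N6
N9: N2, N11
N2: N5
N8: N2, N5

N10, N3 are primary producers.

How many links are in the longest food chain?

5 links

One longest chain: N10 → N9 → N2 → N5 → N1 → N4.
It has 6 species and 5 links.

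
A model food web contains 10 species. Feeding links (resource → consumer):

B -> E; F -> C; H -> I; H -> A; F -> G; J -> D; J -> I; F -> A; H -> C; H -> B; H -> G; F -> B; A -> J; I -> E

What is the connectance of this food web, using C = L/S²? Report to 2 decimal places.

The web has S = 10 species and L = 14 feeding links.
C = L / S² = 14 / 100 = 0.1400 ≈ 0.14.

C = 0.14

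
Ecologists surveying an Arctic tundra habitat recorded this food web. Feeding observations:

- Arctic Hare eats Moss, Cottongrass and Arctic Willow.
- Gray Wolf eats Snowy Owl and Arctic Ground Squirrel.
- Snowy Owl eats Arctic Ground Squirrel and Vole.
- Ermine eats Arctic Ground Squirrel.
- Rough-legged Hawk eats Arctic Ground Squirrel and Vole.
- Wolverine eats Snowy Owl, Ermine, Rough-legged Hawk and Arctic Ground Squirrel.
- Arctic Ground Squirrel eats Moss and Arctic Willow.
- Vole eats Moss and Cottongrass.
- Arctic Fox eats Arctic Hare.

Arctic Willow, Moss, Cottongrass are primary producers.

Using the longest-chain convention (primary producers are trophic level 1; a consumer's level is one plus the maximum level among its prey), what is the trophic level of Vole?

Moss is a producer → level 1.
Vole eats Moss (level 1); other prey at levels: Cottongrass 1 → level 2.

Trophic level 2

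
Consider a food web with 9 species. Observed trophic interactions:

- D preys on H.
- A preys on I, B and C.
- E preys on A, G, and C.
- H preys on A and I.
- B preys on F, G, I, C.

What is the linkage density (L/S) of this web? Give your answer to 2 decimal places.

L/S = 1.44

There are L = 13 links among S = 9 species.
L/S = 13/9 = 1.4444 ≈ 1.44.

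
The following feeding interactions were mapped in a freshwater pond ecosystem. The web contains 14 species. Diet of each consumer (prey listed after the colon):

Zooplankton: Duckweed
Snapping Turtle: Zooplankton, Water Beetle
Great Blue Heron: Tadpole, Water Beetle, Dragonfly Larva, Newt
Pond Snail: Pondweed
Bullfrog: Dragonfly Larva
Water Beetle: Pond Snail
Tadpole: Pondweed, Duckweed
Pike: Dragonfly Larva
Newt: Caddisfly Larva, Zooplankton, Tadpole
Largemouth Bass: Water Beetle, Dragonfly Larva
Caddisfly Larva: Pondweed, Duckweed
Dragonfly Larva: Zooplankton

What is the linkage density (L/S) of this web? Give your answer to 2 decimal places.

There are L = 21 links among S = 14 species.
L/S = 21/14 = 1.5000 ≈ 1.50.

L/S = 1.50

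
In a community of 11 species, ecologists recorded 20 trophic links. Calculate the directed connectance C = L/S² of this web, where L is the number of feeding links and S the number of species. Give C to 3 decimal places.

C = 0.165

The web has S = 11 species and L = 20 feeding links.
C = L / S² = 20 / 121 = 0.1653 ≈ 0.165.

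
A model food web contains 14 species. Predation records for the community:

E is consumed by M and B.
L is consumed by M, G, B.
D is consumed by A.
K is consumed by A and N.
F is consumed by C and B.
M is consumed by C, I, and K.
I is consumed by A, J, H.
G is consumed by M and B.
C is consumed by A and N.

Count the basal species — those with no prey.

4

Basal species (no prey listed): E, D, F, L.
Count: 4.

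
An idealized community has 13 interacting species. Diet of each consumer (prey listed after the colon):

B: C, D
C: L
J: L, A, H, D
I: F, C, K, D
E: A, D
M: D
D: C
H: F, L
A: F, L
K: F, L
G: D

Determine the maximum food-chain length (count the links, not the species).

3 links

One longest chain: L → C → D → M.
It has 4 species and 3 links.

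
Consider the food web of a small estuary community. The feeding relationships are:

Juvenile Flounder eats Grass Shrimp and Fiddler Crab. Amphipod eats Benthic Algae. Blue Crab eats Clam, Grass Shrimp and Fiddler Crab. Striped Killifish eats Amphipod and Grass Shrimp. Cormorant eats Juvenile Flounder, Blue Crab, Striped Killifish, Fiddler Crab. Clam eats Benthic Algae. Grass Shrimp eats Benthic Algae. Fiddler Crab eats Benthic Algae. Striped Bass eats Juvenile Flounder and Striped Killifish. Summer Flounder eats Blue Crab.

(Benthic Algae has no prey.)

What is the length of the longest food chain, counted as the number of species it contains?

4 species

One longest chain: Benthic Algae → Fiddler Crab → Juvenile Flounder → Striped Bass.
It has 4 species and 3 links.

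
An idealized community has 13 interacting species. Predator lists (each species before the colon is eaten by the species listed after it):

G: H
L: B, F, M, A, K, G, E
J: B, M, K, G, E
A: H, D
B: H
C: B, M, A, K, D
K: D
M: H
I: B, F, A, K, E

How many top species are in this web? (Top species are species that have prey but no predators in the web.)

Top species (has prey, but nothing eats it): F, E, H, D.
Count: 4.

4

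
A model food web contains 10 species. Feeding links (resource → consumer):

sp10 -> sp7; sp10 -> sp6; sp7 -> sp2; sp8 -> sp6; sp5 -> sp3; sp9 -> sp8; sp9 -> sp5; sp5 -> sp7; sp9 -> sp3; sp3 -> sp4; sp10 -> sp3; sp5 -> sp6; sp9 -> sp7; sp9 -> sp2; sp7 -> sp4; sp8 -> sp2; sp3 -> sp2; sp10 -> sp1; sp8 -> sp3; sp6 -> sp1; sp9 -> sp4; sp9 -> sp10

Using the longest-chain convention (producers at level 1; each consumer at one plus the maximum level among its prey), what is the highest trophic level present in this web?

4

Producers (level 1): sp9.
sp9 → sp5 → sp6 → sp1 gives sp1 level 4.
No species has a prey at level 4, so no species reaches level 5.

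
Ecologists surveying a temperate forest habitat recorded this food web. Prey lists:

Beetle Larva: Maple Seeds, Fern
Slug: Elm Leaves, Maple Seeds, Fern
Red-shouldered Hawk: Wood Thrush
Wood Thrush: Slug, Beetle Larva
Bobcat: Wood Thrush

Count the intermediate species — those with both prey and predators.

3

Intermediate species (has both prey and predators): Slug, Beetle Larva, Wood Thrush.
Count: 3.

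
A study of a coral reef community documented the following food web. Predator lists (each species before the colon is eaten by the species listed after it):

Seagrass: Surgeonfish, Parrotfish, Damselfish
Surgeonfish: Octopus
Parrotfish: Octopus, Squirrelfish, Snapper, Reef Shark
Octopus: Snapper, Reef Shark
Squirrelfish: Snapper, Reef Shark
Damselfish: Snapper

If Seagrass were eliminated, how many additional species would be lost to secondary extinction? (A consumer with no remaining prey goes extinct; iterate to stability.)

7

Remove Seagrass.
Round 1: Surgeonfish (all prey gone), Parrotfish (all prey gone), Damselfish (all prey gone) → extinct.
Round 2: Octopus (all prey gone), Squirrelfish (all prey gone) → extinct.
Round 3: Snapper (all prey gone), Reef Shark (all prey gone) → extinct.
No further losses. Total secondary extinctions: 7.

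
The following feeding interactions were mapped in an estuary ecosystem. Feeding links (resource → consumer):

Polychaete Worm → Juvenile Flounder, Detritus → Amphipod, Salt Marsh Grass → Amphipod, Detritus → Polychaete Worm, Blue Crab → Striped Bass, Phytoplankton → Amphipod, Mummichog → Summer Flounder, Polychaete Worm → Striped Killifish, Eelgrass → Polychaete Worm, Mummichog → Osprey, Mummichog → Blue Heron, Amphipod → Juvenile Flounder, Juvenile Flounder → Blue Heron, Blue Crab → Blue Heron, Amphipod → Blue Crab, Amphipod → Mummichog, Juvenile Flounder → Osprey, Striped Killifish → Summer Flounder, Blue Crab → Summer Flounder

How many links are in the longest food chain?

One longest chain: Phytoplankton → Amphipod → Mummichog → Summer Flounder.
It has 4 species and 3 links.

3 links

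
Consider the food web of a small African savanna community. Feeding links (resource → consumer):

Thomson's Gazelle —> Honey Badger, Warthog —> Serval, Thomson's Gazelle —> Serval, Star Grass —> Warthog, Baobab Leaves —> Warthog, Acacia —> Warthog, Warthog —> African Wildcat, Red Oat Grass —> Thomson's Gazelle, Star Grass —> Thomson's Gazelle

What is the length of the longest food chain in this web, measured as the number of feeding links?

2 links

One longest chain: Star Grass → Warthog → African Wildcat.
It has 3 species and 2 links.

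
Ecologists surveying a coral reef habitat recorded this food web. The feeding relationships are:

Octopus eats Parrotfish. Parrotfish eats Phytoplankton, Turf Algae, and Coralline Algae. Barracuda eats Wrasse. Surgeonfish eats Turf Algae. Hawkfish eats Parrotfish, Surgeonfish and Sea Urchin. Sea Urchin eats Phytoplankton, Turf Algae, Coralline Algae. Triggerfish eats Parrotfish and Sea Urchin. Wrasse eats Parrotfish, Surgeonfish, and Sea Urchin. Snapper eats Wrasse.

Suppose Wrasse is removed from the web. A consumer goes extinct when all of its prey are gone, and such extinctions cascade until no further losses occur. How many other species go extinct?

2

Remove Wrasse.
Round 1: Barracuda (all prey gone), Snapper (all prey gone) → extinct.
No further losses. Total secondary extinctions: 2.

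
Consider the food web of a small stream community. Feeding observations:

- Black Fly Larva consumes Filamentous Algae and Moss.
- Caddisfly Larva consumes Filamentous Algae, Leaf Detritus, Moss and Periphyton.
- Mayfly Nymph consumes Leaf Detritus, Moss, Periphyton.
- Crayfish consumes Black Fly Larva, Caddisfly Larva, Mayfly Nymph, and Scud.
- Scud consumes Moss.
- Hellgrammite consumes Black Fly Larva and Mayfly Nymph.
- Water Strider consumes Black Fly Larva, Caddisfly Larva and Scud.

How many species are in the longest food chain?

One longest chain: Leaf Detritus → Mayfly Nymph → Hellgrammite.
It has 3 species and 2 links.

3 species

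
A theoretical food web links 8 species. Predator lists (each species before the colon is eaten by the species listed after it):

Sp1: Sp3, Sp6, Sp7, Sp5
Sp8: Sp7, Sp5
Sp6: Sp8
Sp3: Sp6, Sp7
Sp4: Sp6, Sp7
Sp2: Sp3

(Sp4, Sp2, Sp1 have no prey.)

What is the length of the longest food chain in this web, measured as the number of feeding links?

4 links

One longest chain: Sp2 → Sp3 → Sp6 → Sp8 → Sp7.
It has 5 species and 4 links.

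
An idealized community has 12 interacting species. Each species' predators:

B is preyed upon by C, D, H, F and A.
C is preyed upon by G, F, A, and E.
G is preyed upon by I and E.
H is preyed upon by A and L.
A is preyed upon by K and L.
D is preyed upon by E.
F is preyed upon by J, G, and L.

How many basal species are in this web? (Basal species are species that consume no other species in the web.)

1

Basal species (no prey listed): B.
Count: 1.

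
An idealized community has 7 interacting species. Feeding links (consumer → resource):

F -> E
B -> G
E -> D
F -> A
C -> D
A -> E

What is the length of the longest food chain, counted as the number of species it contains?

4 species

One longest chain: D → E → A → F.
It has 4 species and 3 links.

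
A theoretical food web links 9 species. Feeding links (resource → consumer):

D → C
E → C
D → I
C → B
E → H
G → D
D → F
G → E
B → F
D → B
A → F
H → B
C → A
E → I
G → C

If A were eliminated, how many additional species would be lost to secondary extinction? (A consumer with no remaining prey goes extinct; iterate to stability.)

0

Remove A.
Every predator of it retains at least one other prey: F still has D, B.
No consumer loses all prey, so no secondary extinctions occur.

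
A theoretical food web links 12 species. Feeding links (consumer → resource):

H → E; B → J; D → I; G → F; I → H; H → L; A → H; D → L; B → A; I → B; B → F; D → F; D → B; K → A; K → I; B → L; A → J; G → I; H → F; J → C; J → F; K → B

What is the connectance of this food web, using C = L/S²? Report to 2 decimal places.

The web has S = 12 species and L = 22 feeding links.
C = L / S² = 22 / 144 = 0.1528 ≈ 0.15.

C = 0.15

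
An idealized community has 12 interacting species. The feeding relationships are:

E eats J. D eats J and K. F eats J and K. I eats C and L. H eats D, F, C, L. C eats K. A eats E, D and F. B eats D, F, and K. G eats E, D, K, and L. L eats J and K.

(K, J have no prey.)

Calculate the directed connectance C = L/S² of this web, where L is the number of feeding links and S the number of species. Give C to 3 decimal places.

The web has S = 12 species and L = 24 feeding links.
C = L / S² = 24 / 144 = 0.1667 ≈ 0.167.

C = 0.167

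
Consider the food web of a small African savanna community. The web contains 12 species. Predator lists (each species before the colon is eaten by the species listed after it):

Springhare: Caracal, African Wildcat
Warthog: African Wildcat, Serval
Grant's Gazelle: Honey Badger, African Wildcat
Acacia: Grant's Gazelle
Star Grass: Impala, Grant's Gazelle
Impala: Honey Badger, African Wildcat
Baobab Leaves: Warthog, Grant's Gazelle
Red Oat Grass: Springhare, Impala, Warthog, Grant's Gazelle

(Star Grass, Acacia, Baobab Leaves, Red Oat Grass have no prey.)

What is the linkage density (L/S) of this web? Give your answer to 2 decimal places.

L/S = 1.42

There are L = 17 links among S = 12 species.
L/S = 17/12 = 1.4167 ≈ 1.42.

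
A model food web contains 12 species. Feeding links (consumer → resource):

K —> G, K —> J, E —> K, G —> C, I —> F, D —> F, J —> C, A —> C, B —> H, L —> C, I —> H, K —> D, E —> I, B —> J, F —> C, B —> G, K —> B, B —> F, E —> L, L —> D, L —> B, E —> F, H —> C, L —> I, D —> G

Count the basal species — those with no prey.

Basal species (no prey listed): C.
Count: 1.

1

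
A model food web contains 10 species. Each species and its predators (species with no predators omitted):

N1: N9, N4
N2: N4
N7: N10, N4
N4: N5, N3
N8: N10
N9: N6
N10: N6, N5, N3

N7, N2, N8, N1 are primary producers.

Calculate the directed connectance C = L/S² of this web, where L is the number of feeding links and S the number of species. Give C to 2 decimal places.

C = 0.12

The web has S = 10 species and L = 12 feeding links.
C = L / S² = 12 / 100 = 0.1200 ≈ 0.12.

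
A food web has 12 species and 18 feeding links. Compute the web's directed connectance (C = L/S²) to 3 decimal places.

C = 0.125

The web has S = 12 species and L = 18 feeding links.
C = L / S² = 18 / 144 = 0.1250 ≈ 0.125.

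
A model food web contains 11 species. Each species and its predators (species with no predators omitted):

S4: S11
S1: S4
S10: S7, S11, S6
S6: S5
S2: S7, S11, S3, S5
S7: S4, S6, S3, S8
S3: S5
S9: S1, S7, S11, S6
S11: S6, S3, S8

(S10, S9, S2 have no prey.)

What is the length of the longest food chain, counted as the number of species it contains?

6 species

One longest chain: S9 → S1 → S4 → S11 → S3 → S5.
It has 6 species and 5 links.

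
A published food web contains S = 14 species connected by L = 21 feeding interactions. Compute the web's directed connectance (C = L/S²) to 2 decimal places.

The web has S = 14 species and L = 21 feeding links.
C = L / S² = 21 / 196 = 0.1071 ≈ 0.11.

C = 0.11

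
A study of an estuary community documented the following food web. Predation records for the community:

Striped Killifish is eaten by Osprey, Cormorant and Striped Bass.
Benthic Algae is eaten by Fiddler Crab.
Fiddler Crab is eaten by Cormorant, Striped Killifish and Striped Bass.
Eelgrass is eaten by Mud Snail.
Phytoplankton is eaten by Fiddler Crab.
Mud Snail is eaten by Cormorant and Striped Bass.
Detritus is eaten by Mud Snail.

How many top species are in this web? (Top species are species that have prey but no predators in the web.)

3

Top species (has prey, but nothing eats it): Cormorant, Osprey, Striped Bass.
Count: 3.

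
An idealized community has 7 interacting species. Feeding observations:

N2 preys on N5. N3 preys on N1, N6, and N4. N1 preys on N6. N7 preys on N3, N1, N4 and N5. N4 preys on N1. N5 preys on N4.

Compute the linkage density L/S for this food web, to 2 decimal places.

L/S = 1.57

There are L = 11 links among S = 7 species.
L/S = 11/7 = 1.5714 ≈ 1.57.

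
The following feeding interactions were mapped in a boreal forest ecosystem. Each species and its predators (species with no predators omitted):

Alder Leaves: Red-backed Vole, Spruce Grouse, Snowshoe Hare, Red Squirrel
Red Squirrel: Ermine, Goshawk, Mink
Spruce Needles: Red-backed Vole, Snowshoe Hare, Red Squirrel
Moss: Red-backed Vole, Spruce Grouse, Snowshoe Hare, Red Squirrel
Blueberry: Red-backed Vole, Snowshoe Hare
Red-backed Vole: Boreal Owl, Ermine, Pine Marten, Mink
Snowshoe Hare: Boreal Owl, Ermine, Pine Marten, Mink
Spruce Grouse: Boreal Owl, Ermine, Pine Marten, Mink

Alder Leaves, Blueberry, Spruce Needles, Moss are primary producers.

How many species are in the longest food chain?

One longest chain: Alder Leaves → Red-backed Vole → Boreal Owl.
It has 3 species and 2 links.

3 species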